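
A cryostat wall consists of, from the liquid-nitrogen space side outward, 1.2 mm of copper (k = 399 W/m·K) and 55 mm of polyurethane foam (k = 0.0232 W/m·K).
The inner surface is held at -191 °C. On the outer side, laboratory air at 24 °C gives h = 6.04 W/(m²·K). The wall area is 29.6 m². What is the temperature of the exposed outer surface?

Using the resistance-network approach (series):
R_copper = L/(kA) = 0.0012/(399×29.6) = 1.016×10^-7 K/W
R_polyurethane foam = L/(kA) = 0.055/(0.0232×29.6) = 0.08009 K/W
R_outer film = 1/(h_o·A) = 1/(6.04×29.6) = 0.005593 K/W
R_total = 0.08568 K/W;  Q = ΔT/R_total = 215/0.08568 = 2509 W
T_interface = T_inner + Q·ΣR(inner→interface) = -191 + 2510×0.08009

T ≈ 9.97 °C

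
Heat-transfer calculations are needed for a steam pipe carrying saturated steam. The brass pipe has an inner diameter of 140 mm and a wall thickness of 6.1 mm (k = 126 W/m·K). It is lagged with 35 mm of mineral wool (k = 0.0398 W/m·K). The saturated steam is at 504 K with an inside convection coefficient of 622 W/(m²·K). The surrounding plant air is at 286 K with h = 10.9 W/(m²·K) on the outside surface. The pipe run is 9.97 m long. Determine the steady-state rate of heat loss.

Q ≈ 1320 W

Radial resistances (cylindrical: R_cond = ln(r_o/r_i)/(2πkL), R_conv = 1/(h·2πrL)):
R_inner film = 1/(h_i·2πr₁L) = 1/(622×2π×0.07×9.97) = 3.666×10^-4 K/W
R_brass pipe wall = ln(76.1/70)/(2π×126×9.97) = 1.059×10^-5 K/W
R_mineral wool = ln(111.1/76.1)/(2π×0.0398×9.97) = 0.1518 K/W
R_outer film = 1/(h_o·2πr_oL) = 1/(10.9×2π×0.1111×9.97) = 0.01318 K/W
R_total = 0.1653 K/W
Q = ΔT/R_total = 218/0.1653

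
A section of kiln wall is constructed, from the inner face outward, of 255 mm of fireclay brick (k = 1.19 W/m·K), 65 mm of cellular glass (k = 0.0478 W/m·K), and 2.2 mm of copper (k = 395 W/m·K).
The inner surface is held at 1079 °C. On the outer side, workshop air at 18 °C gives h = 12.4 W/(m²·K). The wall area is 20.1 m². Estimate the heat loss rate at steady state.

Q ≈ 12900 W

Treating each layer as a thermal resistance in series:
R_fireclay brick = L/(kA) = 0.255/(1.19×20.1) = 0.01066 K/W
R_cellular glass = L/(kA) = 0.065/(0.0478×20.1) = 0.06765 K/W
R_copper = L/(kA) = 0.0022/(395×20.1) = 2.771×10^-7 K/W
R_outer film = 1/(h_o·A) = 1/(12.4×20.1) = 0.004012 K/W
R_total = 0.08233 K/W
Q = ΔT / R_total = 1061 / 0.08233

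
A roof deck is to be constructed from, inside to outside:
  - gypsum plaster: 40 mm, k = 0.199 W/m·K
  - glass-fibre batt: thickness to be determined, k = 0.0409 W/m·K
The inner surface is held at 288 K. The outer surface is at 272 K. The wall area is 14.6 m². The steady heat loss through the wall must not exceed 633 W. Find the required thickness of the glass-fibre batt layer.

Treating each layer as a thermal resistance in series:
R_gypsum plaster = L/(kA) = 0.04/(0.199×14.6) = 0.01377 K/W
Sum of the known resistances R_other = 0.01377 K/W
Required total resistance R_tot = ΔT/Q_allow = 16/633 = 0.02528 K/W
R_glass-fibre batt = R_tot − R_other = 0.01151 K/W
L = R·k·A = 0.01151×0.0409×14.6

L ≈ 6.87 mm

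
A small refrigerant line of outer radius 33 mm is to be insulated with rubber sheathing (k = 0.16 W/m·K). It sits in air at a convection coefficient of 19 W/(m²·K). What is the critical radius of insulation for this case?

For a cylinder r_cr = k/h = 0.16/19
r_cr = 8.42 mm; since the bare radius (33 mm) is above r_cr, any added insulation will reduce heat loss.

r_cr ≈ 8.42 mm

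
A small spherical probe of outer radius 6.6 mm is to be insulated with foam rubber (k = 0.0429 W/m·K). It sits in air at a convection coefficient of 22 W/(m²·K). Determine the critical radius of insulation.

r_cr ≈ 3.9 mm

For a sphere r_cr = 2k/h = 2×0.0429/22
r_cr = 3.9 mm; since the bare radius (6.6 mm) is above r_cr, any added insulation will reduce heat loss.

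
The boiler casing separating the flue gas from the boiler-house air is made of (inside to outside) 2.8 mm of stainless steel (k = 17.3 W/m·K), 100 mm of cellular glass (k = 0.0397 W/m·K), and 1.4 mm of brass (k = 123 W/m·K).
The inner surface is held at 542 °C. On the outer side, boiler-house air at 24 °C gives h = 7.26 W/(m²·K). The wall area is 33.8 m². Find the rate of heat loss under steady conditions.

Using the resistance-network approach (series):
R_stainless steel = L/(kA) = 0.0028/(17.3×33.8) = 4.788×10^-6 K/W
R_cellular glass = L/(kA) = 0.1/(0.0397×33.8) = 0.07452 K/W
R_brass = L/(kA) = 0.0014/(123×33.8) = 3.367×10^-7 K/W
R_outer film = 1/(h_o·A) = 1/(7.26×33.8) = 0.004075 K/W
R_total = 0.0786 K/W
Q = ΔT / R_total = 518 / 0.0786

Q ≈ 6590 W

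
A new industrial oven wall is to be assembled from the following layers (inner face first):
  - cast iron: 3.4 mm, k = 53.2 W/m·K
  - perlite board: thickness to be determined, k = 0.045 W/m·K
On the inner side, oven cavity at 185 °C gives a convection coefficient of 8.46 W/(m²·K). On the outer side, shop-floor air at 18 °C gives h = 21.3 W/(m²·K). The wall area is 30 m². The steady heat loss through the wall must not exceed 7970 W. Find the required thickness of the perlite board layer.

L ≈ 20.9 mm

Using the resistance-network approach (series):
R_inner film = 1/(h_i·A) = 1/(8.46×30) = 0.00394 K/W
R_cast iron = L/(kA) = 0.0034/(53.2×30) = 2.13×10^-6 K/W
R_outer film = 1/(h_o·A) = 1/(21.3×30) = 0.001565 K/W
Sum of the known resistances R_other = 0.005507 K/W
Required total resistance R_tot = ΔT/Q_allow = 167/7970 = 0.02095 K/W
R_perlite board = R_tot − R_other = 0.01545 K/W
L = R·k·A = 0.01545×0.045×30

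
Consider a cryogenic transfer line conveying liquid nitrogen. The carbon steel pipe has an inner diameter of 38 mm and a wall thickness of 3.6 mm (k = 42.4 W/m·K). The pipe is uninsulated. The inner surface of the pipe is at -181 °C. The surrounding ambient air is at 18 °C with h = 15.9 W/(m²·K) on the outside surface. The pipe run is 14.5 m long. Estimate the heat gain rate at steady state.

Cylindrical conduction, so R = ln(r₂/r₁)/(2πkL) per layer, in series:
R_carbon steel pipe wall = ln(22.6/19)/(2π×42.4×14.5) = 4.492×10^-5 K/W
R_outer film = 1/(h_o·2πr_oL) = 1/(15.9×2π×0.0226×14.5) = 0.03055 K/W
R_total = 0.03059 K/W
Q = ΔT/R_total = 199/0.03059

Q ≈ 6510 W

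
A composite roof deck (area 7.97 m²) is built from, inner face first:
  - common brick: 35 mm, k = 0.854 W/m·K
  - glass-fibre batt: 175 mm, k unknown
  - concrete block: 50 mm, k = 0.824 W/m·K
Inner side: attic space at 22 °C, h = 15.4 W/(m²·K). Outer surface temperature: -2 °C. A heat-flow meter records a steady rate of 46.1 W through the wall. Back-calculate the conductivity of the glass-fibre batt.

Thermal resistances in series:
R_inner film = 1/(h_i·A) = 1/(15.4×7.97) = 0.008147 K/W
R_common brick = L/(kA) = 0.035/(0.854×7.97) = 0.005142 K/W
R_concrete block = L/(kA) = 0.05/(0.824×7.97) = 0.007614 K/W
Sum of known resistances R_other = 0.0209 K/W
Total R = ΔT/Q = 24/46.1 = 0.5206 K/W
R_glass-fibre batt = R_total − R_other = 0.4997 K/W
k = L/(R·A) = 0.175/(0.4997×7.97)

k ≈ 0.0439 W/(m·K)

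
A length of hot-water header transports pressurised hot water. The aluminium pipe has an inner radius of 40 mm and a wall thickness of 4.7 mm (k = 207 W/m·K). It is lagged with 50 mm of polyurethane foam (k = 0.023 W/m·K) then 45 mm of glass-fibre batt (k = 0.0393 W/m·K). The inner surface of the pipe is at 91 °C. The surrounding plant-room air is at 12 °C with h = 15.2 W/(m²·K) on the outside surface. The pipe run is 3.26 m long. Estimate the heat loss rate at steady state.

Radial resistances (cylindrical: R_cond = ln(r_o/r_i)/(2πkL), R_conv = 1/(h·2πrL)):
R_aluminium pipe wall = ln(44.7/40)/(2π×207×3.26) = 2.62×10^-5 K/W
R_polyurethane foam = ln(94.7/44.7)/(2π×0.023×3.26) = 1.594 K/W
R_glass-fibre batt = ln(139.7/94.7)/(2π×0.0393×3.26) = 0.483 K/W
R_outer film = 1/(h_o·2πr_oL) = 1/(15.2×2π×0.1397×3.26) = 0.02299 K/W
R_total = 2.1 K/W
Q = ΔT/R_total = 79/2.1

Q ≈ 37.6 W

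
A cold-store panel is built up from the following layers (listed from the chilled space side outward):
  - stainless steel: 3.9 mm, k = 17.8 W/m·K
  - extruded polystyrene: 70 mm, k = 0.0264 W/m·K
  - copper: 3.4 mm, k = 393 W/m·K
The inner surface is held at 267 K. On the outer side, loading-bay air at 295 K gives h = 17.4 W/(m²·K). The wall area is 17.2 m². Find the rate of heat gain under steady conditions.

Q ≈ 178 W

Treating each layer as a thermal resistance in series:
R_stainless steel = L/(kA) = 0.0039/(17.8×17.2) = 1.274×10^-5 K/W
R_extruded polystyrene = L/(kA) = 0.07/(0.0264×17.2) = 0.1542 K/W
R_copper = L/(kA) = 0.0034/(393×17.2) = 5.03×10^-7 K/W
R_outer film = 1/(h_o·A) = 1/(17.4×17.2) = 0.003341 K/W
R_total = 0.1575 K/W
Q = ΔT / R_total = 28 / 0.1575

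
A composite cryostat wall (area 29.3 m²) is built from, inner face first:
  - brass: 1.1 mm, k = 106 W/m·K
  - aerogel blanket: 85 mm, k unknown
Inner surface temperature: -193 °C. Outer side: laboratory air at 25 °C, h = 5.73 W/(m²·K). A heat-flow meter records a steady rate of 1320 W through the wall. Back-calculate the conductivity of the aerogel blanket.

Series thermal resistances:
R_brass = L/(kA) = 0.0011/(106×29.3) = 3.542×10^-7 K/W
R_outer film = 1/(h_o·A) = 1/(5.73×29.3) = 0.005956 K/W
Sum of known resistances R_other = 0.005957 K/W
Total R = ΔT/Q = 218/1320 = 0.1652 K/W
R_aerogel blanket = R_total − R_other = 0.1592 K/W
k = L/(R·A) = 0.085/(0.1592×29.3)

k ≈ 0.0182 W/(m·K)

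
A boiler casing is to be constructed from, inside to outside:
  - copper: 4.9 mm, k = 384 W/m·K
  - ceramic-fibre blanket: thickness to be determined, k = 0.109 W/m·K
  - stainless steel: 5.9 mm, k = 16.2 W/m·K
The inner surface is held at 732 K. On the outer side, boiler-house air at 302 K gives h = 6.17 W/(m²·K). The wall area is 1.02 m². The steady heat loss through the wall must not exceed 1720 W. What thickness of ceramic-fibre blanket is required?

L ≈ 10.1 mm

Thermal resistances in series:
R_copper = L/(kA) = 0.0049/(384×1.02) = 1.251×10^-5 K/W
R_stainless steel = L/(kA) = 0.0059/(16.2×1.02) = 3.571×10^-4 K/W
R_outer film = 1/(h_o·A) = 1/(6.17×1.02) = 0.1589 K/W
Sum of the known resistances R_other = 0.1593 K/W
Required total resistance R_tot = ΔT/Q_allow = 430/1720 = 0.25 K/W
R_ceramic-fibre blanket = R_tot − R_other = 0.09073 K/W
L = R·k·A = 0.09073×0.109×1.02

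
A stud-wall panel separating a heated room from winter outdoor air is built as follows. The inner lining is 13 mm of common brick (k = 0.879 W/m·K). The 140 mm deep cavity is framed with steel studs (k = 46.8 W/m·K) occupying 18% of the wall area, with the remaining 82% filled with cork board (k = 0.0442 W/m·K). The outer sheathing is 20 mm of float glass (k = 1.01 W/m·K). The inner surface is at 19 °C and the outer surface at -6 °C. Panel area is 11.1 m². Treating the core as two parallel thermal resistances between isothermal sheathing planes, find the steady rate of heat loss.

Q ≈ 5430 W

Sheathing layers in series; stud and cavity paths in parallel between them.
R_inner = 0.013/(0.879×11.1) = 0.001332 K/W
R_stud  = 0.14/(46.8×0.18×11.1) = 0.001497 K/W
R_cav   = 0.14/(0.0442×0.82×11.1) = 0.348 K/W
1/R_core = 1/R_stud + 1/R_cav → R_core = 0.001491 K/W
R_outer = 0.02/(1.01×11.1) = 0.001784 K/W
R_total = 0.004607 K/W
Q = ΔT/R_total = 25/0.004607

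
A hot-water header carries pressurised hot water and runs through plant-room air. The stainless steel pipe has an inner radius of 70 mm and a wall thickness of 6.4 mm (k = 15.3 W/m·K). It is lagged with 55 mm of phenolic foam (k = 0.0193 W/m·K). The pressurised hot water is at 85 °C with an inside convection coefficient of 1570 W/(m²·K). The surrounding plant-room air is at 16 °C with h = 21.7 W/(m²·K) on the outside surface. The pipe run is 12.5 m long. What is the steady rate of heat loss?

Q ≈ 190 W

Per-layer cylindrical resistances, series-summed:
R_inner film = 1/(h_i·2πr₁L) = 1/(1570×2π×0.07×12.5) = 1.159×10^-4 K/W
R_stainless steel pipe wall = ln(76.4/70)/(2π×15.3×12.5) = 7.281×10^-5 K/W
R_phenolic foam = ln(131.4/76.4)/(2π×0.0193×12.5) = 0.3577 K/W
R_outer film = 1/(h_o·2πr_oL) = 1/(21.7×2π×0.1314×12.5) = 0.004465 K/W
R_total = 0.3624 K/W
Q = ΔT/R_total = 69/0.3624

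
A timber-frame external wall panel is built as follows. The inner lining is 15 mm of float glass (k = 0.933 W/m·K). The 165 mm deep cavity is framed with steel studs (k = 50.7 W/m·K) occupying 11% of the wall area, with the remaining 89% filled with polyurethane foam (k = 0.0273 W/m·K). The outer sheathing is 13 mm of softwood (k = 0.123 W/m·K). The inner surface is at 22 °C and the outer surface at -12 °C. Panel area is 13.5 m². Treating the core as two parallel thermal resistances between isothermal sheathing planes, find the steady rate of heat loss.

Q ≈ 3040 W

Sheathing layers in series; stud and cavity paths in parallel between them.
R_inner = 0.015/(0.933×13.5) = 0.001191 K/W
R_stud  = 0.165/(50.7×0.11×13.5) = 0.002192 K/W
R_cav   = 0.165/(0.0273×0.89×13.5) = 0.503 K/W
1/R_core = 1/R_stud + 1/R_cav → R_core = 0.002182 K/W
R_outer = 0.013/(0.123×13.5) = 0.007829 K/W
R_total = 0.0112 K/W
Q = ΔT/R_total = 34/0.0112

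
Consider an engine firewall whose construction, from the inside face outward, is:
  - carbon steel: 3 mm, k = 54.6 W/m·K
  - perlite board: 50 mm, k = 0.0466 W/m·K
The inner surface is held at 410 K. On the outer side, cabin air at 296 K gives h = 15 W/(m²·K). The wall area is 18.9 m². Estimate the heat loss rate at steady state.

Q ≈ 1890 W

Treating each layer as a thermal resistance in series:
R_carbon steel = L/(kA) = 0.003/(54.6×18.9) = 2.907×10^-6 K/W
R_perlite board = L/(kA) = 0.05/(0.0466×18.9) = 0.05677 K/W
R_outer film = 1/(h_o·A) = 1/(15×18.9) = 0.003527 K/W
R_total = 0.0603 K/W
Q = ΔT / R_total = 114 / 0.0603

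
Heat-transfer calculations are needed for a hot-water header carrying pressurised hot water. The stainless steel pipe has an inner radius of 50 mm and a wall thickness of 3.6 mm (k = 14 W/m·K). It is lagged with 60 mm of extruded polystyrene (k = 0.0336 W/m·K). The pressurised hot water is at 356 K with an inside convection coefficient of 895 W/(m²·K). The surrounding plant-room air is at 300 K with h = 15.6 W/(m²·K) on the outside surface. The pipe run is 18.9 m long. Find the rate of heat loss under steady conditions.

Q ≈ 290 W

Radial resistances (cylindrical: R_cond = ln(r_o/r_i)/(2πkL), R_conv = 1/(h·2πrL)):
R_inner film = 1/(h_i·2πr₁L) = 1/(895×2π×0.05×18.9) = 1.882×10^-4 K/W
R_stainless steel pipe wall = ln(53.6/50)/(2π×14×18.9) = 4.182×10^-5 K/W
R_extruded polystyrene = ln(113.6/53.6)/(2π×0.0336×18.9) = 0.1883 K/W
R_outer film = 1/(h_o·2πr_oL) = 1/(15.6×2π×0.1136×18.9) = 0.004752 K/W
R_total = 0.1932 K/W
Q = ΔT/R_total = 56/0.1932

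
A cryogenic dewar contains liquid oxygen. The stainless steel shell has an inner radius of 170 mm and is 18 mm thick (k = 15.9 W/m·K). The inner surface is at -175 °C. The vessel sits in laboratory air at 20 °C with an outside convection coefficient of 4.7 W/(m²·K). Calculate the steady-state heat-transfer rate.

Q ≈ 405 W

Each spherical layer contributes R = (1/r_i − 1/r_o)/(4πk):
R_stainless steel shell = (1/0.17 − 1/0.188)/(4π×15.9) = 0.002819 K/W
R_outer film = 1/(h·4πr_o²) = 1/(4.7×4π×0.188²) = 0.479 K/W
R_total = 0.4819 K/W
Q = ΔT/R_total = 195/0.4819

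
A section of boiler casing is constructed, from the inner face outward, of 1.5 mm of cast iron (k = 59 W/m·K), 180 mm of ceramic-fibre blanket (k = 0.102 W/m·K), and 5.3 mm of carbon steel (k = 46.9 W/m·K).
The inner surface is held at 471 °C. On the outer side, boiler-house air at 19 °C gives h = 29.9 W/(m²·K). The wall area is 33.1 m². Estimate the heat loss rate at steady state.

Series thermal resistances:
R_cast iron = L/(kA) = 0.0015/(59×33.1) = 7.681×10^-7 K/W
R_ceramic-fibre blanket = L/(kA) = 0.18/(0.102×33.1) = 0.05331 K/W
R_carbon steel = L/(kA) = 0.0053/(46.9×33.1) = 3.414×10^-6 K/W
R_outer film = 1/(h_o·A) = 1/(29.9×33.1) = 0.00101 K/W
R_total = 0.05433 K/W
Q = ΔT / R_total = 452 / 0.05433

Q ≈ 8320 W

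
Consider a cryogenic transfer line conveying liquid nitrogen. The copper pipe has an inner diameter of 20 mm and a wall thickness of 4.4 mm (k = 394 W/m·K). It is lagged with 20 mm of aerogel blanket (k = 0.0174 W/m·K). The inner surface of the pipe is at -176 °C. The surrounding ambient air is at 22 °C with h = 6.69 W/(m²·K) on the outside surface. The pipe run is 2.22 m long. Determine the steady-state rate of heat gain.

For a radial system each layer contributes R = ln(r_out/r_in)/(2πkL); films add R = 1/(hA).
R_copper pipe wall = ln(14.4/10)/(2π×394×2.22) = 6.635×10^-5 K/W
R_aerogel blanket = ln(34.4/14.4)/(2π×0.0174×2.22) = 3.588 K/W
R_outer film = 1/(h_o·2πr_oL) = 1/(6.69×2π×0.0344×2.22) = 0.3115 K/W
R_total = 3.9 K/W
Q = ΔT/R_total = 198/3.9

Q ≈ 50.8 W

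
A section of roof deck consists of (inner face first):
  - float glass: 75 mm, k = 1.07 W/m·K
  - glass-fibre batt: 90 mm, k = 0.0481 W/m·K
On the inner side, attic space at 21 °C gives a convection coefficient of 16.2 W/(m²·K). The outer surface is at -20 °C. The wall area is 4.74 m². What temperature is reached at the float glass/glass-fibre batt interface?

T ≈ 18.3 °C

Thermal resistances in series:
R_inner film = 1/(h_i·A) = 1/(16.2×4.74) = 0.01302 K/W
R_float glass = L/(kA) = 0.075/(1.07×4.74) = 0.01479 K/W
R_glass-fibre batt = L/(kA) = 0.09/(0.0481×4.74) = 0.3947 K/W
R_total = 0.4226 K/W;  Q = ΔT/R_total = 41/0.4226 = 97.03 W
T_interface = T_inner − Q·ΣR(inner→interface) = 21 − 97×0.02781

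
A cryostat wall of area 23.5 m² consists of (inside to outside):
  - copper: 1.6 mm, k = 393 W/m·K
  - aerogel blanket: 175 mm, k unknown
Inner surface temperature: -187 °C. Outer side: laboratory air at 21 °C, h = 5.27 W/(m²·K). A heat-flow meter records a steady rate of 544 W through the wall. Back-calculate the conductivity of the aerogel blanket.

k ≈ 0.0199 W/(m·K)

Series thermal resistances:
R_copper = L/(kA) = 0.0016/(393×23.5) = 1.732×10^-7 K/W
R_outer film = 1/(h_o·A) = 1/(5.27×23.5) = 0.008075 K/W
Sum of known resistances R_other = 0.008075 K/W
Total R = ΔT/Q = 208/544 = 0.3824 K/W
R_aerogel blanket = R_total − R_other = 0.3743 K/W
k = L/(R·A) = 0.175/(0.3743×23.5)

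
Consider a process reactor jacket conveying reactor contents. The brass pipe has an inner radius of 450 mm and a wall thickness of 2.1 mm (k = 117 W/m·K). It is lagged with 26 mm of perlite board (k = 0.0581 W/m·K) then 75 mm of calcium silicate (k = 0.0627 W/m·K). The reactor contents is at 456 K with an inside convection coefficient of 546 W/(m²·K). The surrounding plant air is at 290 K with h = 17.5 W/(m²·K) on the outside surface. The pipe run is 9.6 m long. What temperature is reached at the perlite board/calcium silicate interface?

Radial resistances (cylindrical: R_cond = ln(r_o/r_i)/(2πkL), R_conv = 1/(h·2πrL)):
R_inner film = 1/(h_i·2πr₁L) = 1/(546×2π×0.45×9.6) = 6.748×10^-5 K/W
R_brass pipe wall = ln(452.1/450)/(2π×117×9.6) = 6.597×10^-7 K/W
R_perlite board = ln(478.1/452.1)/(2π×0.0581×9.6) = 0.01596 K/W
R_calcium silicate = ln(553.1/478.1)/(2π×0.0627×9.6) = 0.03853 K/W
R_outer film = 1/(h_o·2πr_oL) = 1/(17.5×2π×0.5531×9.6) = 0.001713 K/W
R_total = 0.05627 K/W
Q = ΔT/R_total = 166/0.05627
Q = 2950 W
T_interface = T_inner − Q·ΣR(inner→interface) = 456 − 2950×0.01602

T ≈ 409 K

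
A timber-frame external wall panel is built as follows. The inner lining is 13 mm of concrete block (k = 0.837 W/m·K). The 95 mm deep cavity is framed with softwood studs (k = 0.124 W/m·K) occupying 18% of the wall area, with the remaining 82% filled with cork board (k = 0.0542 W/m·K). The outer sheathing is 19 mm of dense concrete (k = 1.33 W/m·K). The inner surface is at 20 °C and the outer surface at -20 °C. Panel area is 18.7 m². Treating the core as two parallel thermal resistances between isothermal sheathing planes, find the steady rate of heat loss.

Q ≈ 515 W

Sheathing layers in series; stud and cavity paths in parallel between them.
R_inner = 0.013/(0.837×18.7) = 8.306×10^-4 K/W
R_stud  = 0.095/(0.124×0.18×18.7) = 0.2276 K/W
R_cav   = 0.095/(0.0542×0.82×18.7) = 0.1143 K/W
1/R_core = 1/R_stud + 1/R_cav → R_core = 0.07609 K/W
R_outer = 0.019/(1.33×18.7) = 7.639×10^-4 K/W
R_total = 0.07769 K/W
Q = ΔT/R_total = 40/0.07769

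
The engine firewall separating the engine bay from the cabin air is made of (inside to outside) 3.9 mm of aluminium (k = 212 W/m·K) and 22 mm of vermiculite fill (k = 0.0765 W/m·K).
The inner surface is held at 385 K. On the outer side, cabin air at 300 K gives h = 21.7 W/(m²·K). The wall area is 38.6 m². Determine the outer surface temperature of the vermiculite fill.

Series thermal resistances:
R_aluminium = L/(kA) = 0.0039/(212×38.6) = 4.766×10^-7 K/W
R_vermiculite fill = L/(kA) = 0.022/(0.0765×38.6) = 0.00745 K/W
R_outer film = 1/(h_o·A) = 1/(21.7×38.6) = 0.001194 K/W
R_total = 0.008645 K/W;  Q = ΔT/R_total = 85/0.008645 = 9833 W
T_interface = T_inner − Q·ΣR(inner→interface) = 385 − 9830×0.007451

T ≈ 312 K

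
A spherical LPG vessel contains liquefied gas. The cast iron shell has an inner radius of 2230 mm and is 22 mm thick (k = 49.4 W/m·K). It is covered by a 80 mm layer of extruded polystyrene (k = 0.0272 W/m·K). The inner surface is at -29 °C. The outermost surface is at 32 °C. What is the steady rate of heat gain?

Each spherical layer contributes R = (1/r_i − 1/r_o)/(4πk):
R_cast iron shell = (1/2.23 − 1/2.252)/(4π×49.4) = 7.057×10^-6 K/W
R_extruded polystyrene = (1/2.252 − 1/2.332)/(4π×0.0272) = 0.04457 K/W
R_total = 0.04457 K/W
Q = ΔT/R_total = 61/0.04457

Q ≈ 1370 W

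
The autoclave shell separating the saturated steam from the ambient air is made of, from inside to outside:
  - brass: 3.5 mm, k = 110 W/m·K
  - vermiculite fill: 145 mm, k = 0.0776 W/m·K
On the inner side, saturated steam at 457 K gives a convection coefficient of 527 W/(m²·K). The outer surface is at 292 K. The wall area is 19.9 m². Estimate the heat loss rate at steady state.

Using the resistance-network approach (series):
R_inner film = 1/(h_i·A) = 1/(527×19.9) = 9.535×10^-5 K/W
R_brass = L/(kA) = 0.0035/(110×19.9) = 1.599×10^-6 K/W
R_vermiculite fill = L/(kA) = 0.145/(0.0776×19.9) = 0.0939 K/W
R_total = 0.09399 K/W
Q = ΔT / R_total = 165 / 0.09399

Q ≈ 1760 W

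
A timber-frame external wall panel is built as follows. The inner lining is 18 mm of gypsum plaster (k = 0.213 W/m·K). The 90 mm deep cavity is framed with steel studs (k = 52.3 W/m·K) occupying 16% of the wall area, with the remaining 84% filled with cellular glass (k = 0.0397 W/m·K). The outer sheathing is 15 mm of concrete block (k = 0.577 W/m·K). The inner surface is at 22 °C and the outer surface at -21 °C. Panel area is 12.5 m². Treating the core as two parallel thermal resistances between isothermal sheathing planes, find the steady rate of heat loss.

Q ≈ 4430 W

Sheathing layers in series; stud and cavity paths in parallel between them.
R_inner = 0.018/(0.213×12.5) = 0.006761 K/W
R_stud  = 0.09/(52.3×0.16×12.5) = 8.604×10^-4 K/W
R_cav   = 0.09/(0.0397×0.84×12.5) = 0.2159 K/W
1/R_core = 1/R_stud + 1/R_cav → R_core = 8.57×10^-4 K/W
R_outer = 0.015/(0.577×12.5) = 0.00208 K/W
R_total = 0.009697 K/W
Q = ΔT/R_total = 43/0.009697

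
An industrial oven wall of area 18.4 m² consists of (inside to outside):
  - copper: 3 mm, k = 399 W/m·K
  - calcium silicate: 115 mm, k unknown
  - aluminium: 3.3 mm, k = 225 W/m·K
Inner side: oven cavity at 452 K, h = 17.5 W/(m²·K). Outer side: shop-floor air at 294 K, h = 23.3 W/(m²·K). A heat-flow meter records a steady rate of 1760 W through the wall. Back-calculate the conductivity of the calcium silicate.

Treating each layer as a thermal resistance in series:
R_inner film = 1/(h_i·A) = 1/(17.5×18.4) = 0.003106 K/W
R_copper = L/(kA) = 0.003/(399×18.4) = 4.086×10^-7 K/W
R_aluminium = L/(kA) = 0.0033/(225×18.4) = 7.971×10^-7 K/W
R_outer film = 1/(h_o·A) = 1/(23.3×18.4) = 0.002333 K/W
Sum of known resistances R_other = 0.005439 K/W
Total R = ΔT/Q = 158/1760 = 0.08977 K/W
R_calcium silicate = R_total − R_other = 0.08433 K/W
k = L/(R·A) = 0.115/(0.08433×18.4)

k ≈ 0.0741 W/(m·K)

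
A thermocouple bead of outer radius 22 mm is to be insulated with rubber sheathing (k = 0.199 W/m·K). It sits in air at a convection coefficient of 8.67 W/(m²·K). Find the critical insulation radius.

For a sphere r_cr = 2k/h = 2×0.199/8.67
r_cr = 45.9 mm; since the bare radius (22 mm) is below r_cr, adding a thin layer of insulation will *increase* heat loss.

r_cr ≈ 45.9 mm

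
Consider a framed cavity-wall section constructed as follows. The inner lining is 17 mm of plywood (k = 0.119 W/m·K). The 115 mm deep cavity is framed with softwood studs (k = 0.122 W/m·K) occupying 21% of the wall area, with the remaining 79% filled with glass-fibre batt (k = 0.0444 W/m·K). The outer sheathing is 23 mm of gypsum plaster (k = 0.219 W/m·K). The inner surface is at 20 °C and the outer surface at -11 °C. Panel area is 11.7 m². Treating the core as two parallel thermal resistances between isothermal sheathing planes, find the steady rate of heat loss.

Sheathing layers in series; stud and cavity paths in parallel between them.
R_inner = 0.017/(0.119×11.7) = 0.01221 K/W
R_stud  = 0.115/(0.122×0.21×11.7) = 0.3836 K/W
R_cav   = 0.115/(0.0444×0.79×11.7) = 0.2802 K/W
1/R_core = 1/R_stud + 1/R_cav → R_core = 0.1619 K/W
R_outer = 0.023/(0.219×11.7) = 0.008976 K/W
R_total = 0.1831 K/W
Q = ΔT/R_total = 31/0.1831

Q ≈ 169 W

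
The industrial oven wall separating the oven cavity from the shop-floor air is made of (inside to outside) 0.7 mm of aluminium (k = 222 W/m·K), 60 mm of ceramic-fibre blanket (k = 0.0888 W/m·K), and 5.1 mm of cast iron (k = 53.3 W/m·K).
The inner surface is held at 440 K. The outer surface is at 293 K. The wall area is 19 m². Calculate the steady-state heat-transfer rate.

Q ≈ 4130 W

Treating each layer as a thermal resistance in series:
R_aluminium = L/(kA) = 0.0007/(222×19) = 1.66×10^-7 K/W
R_ceramic-fibre blanket = L/(kA) = 0.06/(0.0888×19) = 0.03556 K/W
R_cast iron = L/(kA) = 0.0051/(53.3×19) = 5.036×10^-6 K/W
R_total = 0.03557 K/W
Q = ΔT / R_total = 147 / 0.03557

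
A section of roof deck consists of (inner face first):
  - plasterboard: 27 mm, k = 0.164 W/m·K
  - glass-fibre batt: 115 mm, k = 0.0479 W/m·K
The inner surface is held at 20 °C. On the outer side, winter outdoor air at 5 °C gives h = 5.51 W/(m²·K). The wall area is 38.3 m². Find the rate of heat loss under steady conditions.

Model the wall as resistances in series:
R_plasterboard = L/(kA) = 0.027/(0.164×38.3) = 0.004299 K/W
R_glass-fibre batt = L/(kA) = 0.115/(0.0479×38.3) = 0.06268 K/W
R_outer film = 1/(h_o·A) = 1/(5.51×38.3) = 0.004739 K/W
R_total = 0.07172 K/W
Q = ΔT / R_total = 15 / 0.07172

Q ≈ 209 W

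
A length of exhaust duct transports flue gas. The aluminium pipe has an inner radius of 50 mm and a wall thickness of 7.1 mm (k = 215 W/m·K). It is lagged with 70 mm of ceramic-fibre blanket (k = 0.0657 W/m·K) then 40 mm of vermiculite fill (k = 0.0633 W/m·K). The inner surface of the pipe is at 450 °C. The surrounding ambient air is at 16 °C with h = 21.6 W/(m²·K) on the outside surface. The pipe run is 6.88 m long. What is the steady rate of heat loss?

Q ≈ 1120 W

For a radial system each layer contributes R = ln(r_out/r_in)/(2πkL); films add R = 1/(hA).
R_aluminium pipe wall = ln(57.1/50)/(2π×215×6.88) = 1.429×10^-5 K/W
R_ceramic-fibre blanket = ln(127.1/57.1)/(2π×0.0657×6.88) = 0.2817 K/W
R_vermiculite fill = ln(167.1/127.1)/(2π×0.0633×6.88) = 0.09999 K/W
R_outer film = 1/(h_o·2πr_oL) = 1/(21.6×2π×0.1671×6.88) = 0.006409 K/W
R_total = 0.3882 K/W
Q = ΔT/R_total = 434/0.3882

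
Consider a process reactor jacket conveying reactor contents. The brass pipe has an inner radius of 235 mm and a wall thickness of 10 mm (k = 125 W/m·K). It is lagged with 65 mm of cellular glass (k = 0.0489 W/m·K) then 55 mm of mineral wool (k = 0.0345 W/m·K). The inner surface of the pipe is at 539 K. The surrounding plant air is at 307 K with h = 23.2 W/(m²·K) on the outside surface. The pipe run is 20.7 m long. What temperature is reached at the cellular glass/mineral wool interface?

Radial resistances (cylindrical: R_cond = ln(r_o/r_i)/(2πkL), R_conv = 1/(h·2πrL)):
R_brass pipe wall = ln(245/235)/(2π×125×20.7) = 2.563×10^-6 K/W
R_cellular glass = ln(310/245)/(2π×0.0489×20.7) = 0.037 K/W
R_mineral wool = ln(365/310)/(2π×0.0345×20.7) = 0.0364 K/W
R_outer film = 1/(h_o·2πr_oL) = 1/(23.2×2π×0.365×20.7) = 9.08×10^-4 K/W
R_total = 0.07431 K/W
Q = ΔT/R_total = 232/0.07431
Q = 3120 W
T_interface = T_inner − Q·ΣR(inner→interface) = 539 − 3120×0.037

T ≈ 423 K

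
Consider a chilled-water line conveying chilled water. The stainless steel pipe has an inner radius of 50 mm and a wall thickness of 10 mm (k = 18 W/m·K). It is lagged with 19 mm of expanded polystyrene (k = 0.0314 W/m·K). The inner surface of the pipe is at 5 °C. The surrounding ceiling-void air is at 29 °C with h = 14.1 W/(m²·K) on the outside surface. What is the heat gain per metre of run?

q′ ≈ 15.6 W/m

Per-layer cylindrical resistances, series-summed:
R_stainless steel pipe wall = ln(60/50)/(2π×18×1) = 0.001612 K/W
R_expanded polystyrene = ln(79/60)/(2π×0.0314×1) = 1.394 K/W
R_outer film = 1/(h_o·2πr_oL) = 1/(14.1×2π×0.079×1) = 0.1429 K/W
R_total = 1.539 K/W
Q = ΔT/R_total = 24/1.539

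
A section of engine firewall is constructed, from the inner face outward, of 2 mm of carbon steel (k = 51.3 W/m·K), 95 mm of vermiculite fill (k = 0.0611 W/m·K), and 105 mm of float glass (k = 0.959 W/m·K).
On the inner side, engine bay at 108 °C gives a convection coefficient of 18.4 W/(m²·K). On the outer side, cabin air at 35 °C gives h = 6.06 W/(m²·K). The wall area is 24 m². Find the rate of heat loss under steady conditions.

Thermal resistances in series:
R_inner film = 1/(h_i·A) = 1/(18.4×24) = 0.002264 K/W
R_carbon steel = L/(kA) = 0.002/(51.3×24) = 1.624×10^-6 K/W
R_vermiculite fill = L/(kA) = 0.095/(0.0611×24) = 0.06478 K/W
R_float glass = L/(kA) = 0.105/(0.959×24) = 0.004562 K/W
R_outer film = 1/(h_o·A) = 1/(6.06×24) = 0.006876 K/W
R_total = 0.07849 K/W
Q = ΔT / R_total = 73 / 0.07849

Q ≈ 930 W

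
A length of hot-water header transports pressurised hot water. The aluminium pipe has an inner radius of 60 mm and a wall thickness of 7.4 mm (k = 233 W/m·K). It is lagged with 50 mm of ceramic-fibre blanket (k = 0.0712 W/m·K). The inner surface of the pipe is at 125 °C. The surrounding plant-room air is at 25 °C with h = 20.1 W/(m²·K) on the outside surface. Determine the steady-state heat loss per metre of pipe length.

Per-layer cylindrical resistances, series-summed:
R_aluminium pipe wall = ln(67.4/60)/(2π×233×1) = 7.944×10^-5 K/W
R_ceramic-fibre blanket = ln(117.4/67.4)/(2π×0.0712×1) = 1.24 K/W
R_outer film = 1/(h_o·2πr_oL) = 1/(20.1×2π×0.1174×1) = 0.06745 K/W
R_total = 1.308 K/W
Q = ΔT/R_total = 100/1.308

q′ ≈ 76.5 W/m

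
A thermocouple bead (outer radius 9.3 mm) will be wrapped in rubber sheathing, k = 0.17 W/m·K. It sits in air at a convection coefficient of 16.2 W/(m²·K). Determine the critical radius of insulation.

r_cr ≈ 21 mm

For a sphere r_cr = 2k/h = 2×0.17/16.2
r_cr = 21 mm; since the bare radius (9.3 mm) is below r_cr, adding a thin layer of insulation will *increase* heat loss.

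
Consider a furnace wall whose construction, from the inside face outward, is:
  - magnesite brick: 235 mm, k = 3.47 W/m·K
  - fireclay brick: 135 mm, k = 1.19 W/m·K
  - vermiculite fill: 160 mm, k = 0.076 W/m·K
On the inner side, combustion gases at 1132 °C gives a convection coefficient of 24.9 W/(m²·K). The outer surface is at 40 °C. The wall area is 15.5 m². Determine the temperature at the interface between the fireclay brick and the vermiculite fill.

Series thermal resistances:
R_inner film = 1/(h_i·A) = 1/(24.9×15.5) = 0.002591 K/W
R_magnesite brick = L/(kA) = 0.235/(3.47×15.5) = 0.004369 K/W
R_fireclay brick = L/(kA) = 0.135/(1.19×15.5) = 0.007319 K/W
R_vermiculite fill = L/(kA) = 0.16/(0.076×15.5) = 0.1358 K/W
R_total = 0.1501 K/W;  Q = ΔT/R_total = 1092/0.1501 = 7275 W
T_interface = T_inner − Q·ΣR(inner→interface) = 1132 − 7280×0.01428

T ≈ 1030 °C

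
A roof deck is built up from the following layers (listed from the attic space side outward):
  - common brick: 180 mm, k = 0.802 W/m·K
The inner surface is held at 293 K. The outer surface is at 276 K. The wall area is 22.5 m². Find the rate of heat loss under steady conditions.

Series thermal resistances:
R_common brick = L/(kA) = 0.18/(0.802×22.5) = 0.009975 K/W
R_total = 0.009975 K/W
Q = ΔT / R_total = 17 / 0.009975

Q ≈ 1700 W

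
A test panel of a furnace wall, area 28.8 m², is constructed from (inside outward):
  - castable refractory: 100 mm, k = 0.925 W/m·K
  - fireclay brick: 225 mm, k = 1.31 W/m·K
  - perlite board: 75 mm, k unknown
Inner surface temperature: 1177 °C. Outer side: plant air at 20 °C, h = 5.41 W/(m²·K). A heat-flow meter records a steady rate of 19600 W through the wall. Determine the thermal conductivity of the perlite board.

Model the wall as resistances in series:
R_castable refractory = L/(kA) = 0.1/(0.925×28.8) = 0.003754 K/W
R_fireclay brick = L/(kA) = 0.225/(1.31×28.8) = 0.005964 K/W
R_outer film = 1/(h_o·A) = 1/(5.41×28.8) = 0.006418 K/W
Sum of known resistances R_other = 0.01614 K/W
Total R = ΔT/Q = 1157/19600 = 0.05903 K/W
R_perlite board = R_total − R_other = 0.04289 K/W
k = L/(R·A) = 0.075/(0.04289×28.8)

k ≈ 0.0607 W/(m·K)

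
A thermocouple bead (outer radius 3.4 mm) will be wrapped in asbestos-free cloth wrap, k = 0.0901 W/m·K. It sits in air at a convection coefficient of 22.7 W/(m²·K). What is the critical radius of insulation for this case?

r_cr ≈ 7.94 mm

For a sphere r_cr = 2k/h = 2×0.0901/22.7
r_cr = 7.94 mm; since the bare radius (3.4 mm) is below r_cr, adding a thin layer of insulation will *increase* heat loss.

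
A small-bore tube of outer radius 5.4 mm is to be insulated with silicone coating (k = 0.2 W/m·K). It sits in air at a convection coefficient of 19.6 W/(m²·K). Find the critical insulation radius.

r_cr ≈ 10.2 mm

For a cylinder r_cr = k/h = 0.2/19.6
r_cr = 10.2 mm; since the bare radius (5.4 mm) is below r_cr, adding a thin layer of insulation will *increase* heat loss.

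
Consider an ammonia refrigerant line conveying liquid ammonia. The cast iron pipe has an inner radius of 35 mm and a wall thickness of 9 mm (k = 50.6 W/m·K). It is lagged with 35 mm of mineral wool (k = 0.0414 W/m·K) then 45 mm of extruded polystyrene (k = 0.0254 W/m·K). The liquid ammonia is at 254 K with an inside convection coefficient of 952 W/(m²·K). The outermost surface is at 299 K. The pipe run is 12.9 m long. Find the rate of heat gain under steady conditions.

Cylindrical conduction, so R = ln(r₂/r₁)/(2πkL) per layer, in series:
R_inner film = 1/(h_i·2πr₁L) = 1/(952×2π×0.035×12.9) = 3.703×10^-4 K/W
R_cast iron pipe wall = ln(44/35)/(2π×50.6×12.9) = 5.58×10^-5 K/W
R_mineral wool = ln(79/44)/(2π×0.0414×12.9) = 0.1744 K/W
R_extruded polystyrene = ln(124/79)/(2π×0.0254×12.9) = 0.219 K/W
R_total = 0.3938 K/W
Q = ΔT/R_total = 45/0.3938

Q ≈ 114 W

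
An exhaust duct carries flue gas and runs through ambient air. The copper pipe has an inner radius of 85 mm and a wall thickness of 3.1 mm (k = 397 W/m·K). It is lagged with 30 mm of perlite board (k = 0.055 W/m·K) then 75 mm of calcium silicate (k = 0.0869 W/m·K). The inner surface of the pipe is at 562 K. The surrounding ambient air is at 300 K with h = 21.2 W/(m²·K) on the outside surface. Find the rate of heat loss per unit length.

Treating each annulus and film as a series resistance:
R_copper pipe wall = ln(88.1/85)/(2π×397×1) = 1.436×10^-5 K/W
R_perlite board = ln(118.1/88.1)/(2π×0.055×1) = 0.848 K/W
R_calcium silicate = ln(193.1/118.1)/(2π×0.0869×1) = 0.9005 K/W
R_outer film = 1/(h_o·2πr_oL) = 1/(21.2×2π×0.1931×1) = 0.03888 K/W
R_total = 1.787 K/W
Q = ΔT/R_total = 262/1.787

q′ ≈ 147 W/m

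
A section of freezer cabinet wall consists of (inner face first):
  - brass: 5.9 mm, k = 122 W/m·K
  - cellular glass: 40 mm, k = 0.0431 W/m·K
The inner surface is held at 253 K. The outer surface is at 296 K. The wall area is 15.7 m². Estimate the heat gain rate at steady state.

Q ≈ 727 W

Model the wall as resistances in series:
R_brass = L/(kA) = 0.0059/(122×15.7) = 3.08×10^-6 K/W
R_cellular glass = L/(kA) = 0.04/(0.0431×15.7) = 0.05911 K/W
R_total = 0.05912 K/W
Q = ΔT / R_total = 43 / 0.05912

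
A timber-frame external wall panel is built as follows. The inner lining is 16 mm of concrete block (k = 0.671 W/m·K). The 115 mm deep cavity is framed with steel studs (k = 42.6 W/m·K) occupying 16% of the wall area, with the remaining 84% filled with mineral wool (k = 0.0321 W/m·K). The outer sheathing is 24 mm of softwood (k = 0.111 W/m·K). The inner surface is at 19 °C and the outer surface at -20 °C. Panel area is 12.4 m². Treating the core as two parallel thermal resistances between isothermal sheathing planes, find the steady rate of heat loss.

Sheathing layers in series; stud and cavity paths in parallel between them.
R_inner = 0.016/(0.671×12.4) = 0.001923 K/W
R_stud  = 0.115/(42.6×0.16×12.4) = 0.001361 K/W
R_cav   = 0.115/(0.0321×0.84×12.4) = 0.3439 K/W
1/R_core = 1/R_stud + 1/R_cav → R_core = 0.001355 K/W
R_outer = 0.024/(0.111×12.4) = 0.01744 K/W
R_total = 0.02072 K/W
Q = ΔT/R_total = 39/0.02072

Q ≈ 1880 W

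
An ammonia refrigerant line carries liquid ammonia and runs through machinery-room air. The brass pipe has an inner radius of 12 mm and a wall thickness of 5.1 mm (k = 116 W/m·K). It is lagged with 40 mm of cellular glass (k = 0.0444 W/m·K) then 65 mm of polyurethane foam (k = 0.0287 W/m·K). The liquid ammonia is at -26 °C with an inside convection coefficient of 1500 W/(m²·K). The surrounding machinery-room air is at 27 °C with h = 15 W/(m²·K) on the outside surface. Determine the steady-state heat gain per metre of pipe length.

Radial resistances (cylindrical: R_cond = ln(r_o/r_i)/(2πkL), R_conv = 1/(h·2πrL)):
R_inner film = 1/(h_i·2πr₁L) = 1/(1500×2π×0.012×1) = 0.008842 K/W
R_brass pipe wall = ln(17.1/12)/(2π×116×1) = 4.859×10^-4 K/W
R_cellular glass = ln(57.1/17.1)/(2π×0.0444×1) = 4.322 K/W
R_polyurethane foam = ln(122.1/57.1)/(2π×0.0287×1) = 4.215 K/W
R_outer film = 1/(h_o·2πr_oL) = 1/(15×2π×0.1221×1) = 0.0869 K/W
R_total = 8.633 K/W
Q = ΔT/R_total = 53/8.633

q′ ≈ 6.14 W/m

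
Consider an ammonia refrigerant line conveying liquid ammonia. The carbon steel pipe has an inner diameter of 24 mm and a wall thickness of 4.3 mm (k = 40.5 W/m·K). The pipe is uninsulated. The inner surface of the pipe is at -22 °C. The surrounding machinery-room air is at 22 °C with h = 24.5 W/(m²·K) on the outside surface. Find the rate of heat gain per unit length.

q′ ≈ 110 W/m

Per-layer cylindrical resistances, series-summed:
R_carbon steel pipe wall = ln(16.3/12)/(2π×40.5×1) = 0.001204 K/W
R_outer film = 1/(h_o·2πr_oL) = 1/(24.5×2π×0.0163×1) = 0.3985 K/W
R_total = 0.3997 K/W
Q = ΔT/R_total = 44/0.3997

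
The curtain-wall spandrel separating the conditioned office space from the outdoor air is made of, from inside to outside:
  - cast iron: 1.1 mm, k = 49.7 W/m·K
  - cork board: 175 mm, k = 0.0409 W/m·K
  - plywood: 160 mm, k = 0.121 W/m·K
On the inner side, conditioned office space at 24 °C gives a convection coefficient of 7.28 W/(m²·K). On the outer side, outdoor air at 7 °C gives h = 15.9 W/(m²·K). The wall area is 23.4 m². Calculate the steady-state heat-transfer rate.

Using the resistance-network approach (series):
R_inner film = 1/(h_i·A) = 1/(7.28×23.4) = 0.00587 K/W
R_cast iron = L/(kA) = 0.0011/(49.7×23.4) = 9.458×10^-7 K/W
R_cork board = L/(kA) = 0.175/(0.0409×23.4) = 0.1829 K/W
R_plywood = L/(kA) = 0.16/(0.121×23.4) = 0.05651 K/W
R_outer film = 1/(h_o·A) = 1/(15.9×23.4) = 0.002688 K/W
R_total = 0.2479 K/W
Q = ΔT / R_total = 17 / 0.2479

Q ≈ 68.6 W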